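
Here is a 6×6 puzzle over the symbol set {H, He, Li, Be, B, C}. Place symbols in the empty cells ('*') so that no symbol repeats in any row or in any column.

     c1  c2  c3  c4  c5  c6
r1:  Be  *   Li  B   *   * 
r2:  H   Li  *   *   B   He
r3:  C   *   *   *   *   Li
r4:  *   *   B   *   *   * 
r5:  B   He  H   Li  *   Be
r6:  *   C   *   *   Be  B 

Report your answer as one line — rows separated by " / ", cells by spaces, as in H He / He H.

Be H Li B He C / H Li C Be B He / C B Be He H Li / He Be B C Li H / B He H Li C Be / Li C He H Be B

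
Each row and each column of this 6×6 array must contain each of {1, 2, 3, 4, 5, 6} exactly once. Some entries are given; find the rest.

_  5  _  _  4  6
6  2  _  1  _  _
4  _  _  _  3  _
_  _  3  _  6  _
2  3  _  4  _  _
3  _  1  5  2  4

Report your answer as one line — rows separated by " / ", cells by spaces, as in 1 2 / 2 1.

1 5 2 3 4 6 / 6 2 4 1 5 3 / 4 1 5 6 3 2 / 5 4 3 2 6 1 / 2 3 6 4 1 5 / 3 6 1 5 2 4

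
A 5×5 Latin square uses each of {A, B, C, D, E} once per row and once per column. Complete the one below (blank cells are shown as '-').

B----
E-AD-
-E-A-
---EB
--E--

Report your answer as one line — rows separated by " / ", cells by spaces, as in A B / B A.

B A D C E / E B A D C / C E B A D / A D C E B / D C E B A

(r1,c4): row 1 has {B}; column 4 has {A,D,E}, so it must be C.
(r2,c5): row 2 has {A,D,E}; column 5 has {B}, so it must be C.
(r3,c5): row 3 has {A,E}; column 5 has {B,C}, so it must be D.
(r5,c4): row 5 has {E}; column 4 has {A,C,D,E}, so it must be B.
(r5,c5): row 5 has {B,E}; column 5 has {B,C,D}, so it must be A.
(r1,c3): row 1 has {B,C}; column 3 has {A,E}, so it must be D.
(r1,c5): row 1 has {B,C,D}; column 5 has {A,B,C,D}, so it must be E.
(r2,c2): row 2 has {A,C,D,E}; column 2 has {E}, so it must be B.
(r3,c1): row 3 has {A,D,E}; column 1 has {B,E}, so it must be C.
(r3,c3): row 3 has {A,C,D,E}; column 3 has {A,D,E}, so it must be B.
(r4,c3): row 4 has {B,E}; column 3 has {A,B,D,E}, so it must be C.
(r5,c1): row 5 has {A,B,E}; column 1 has {B,C,E}, so it must be D.
(r5,c2): row 5 has {A,B,D,E}; column 2 has {B,E}, so it must be C.
(r1,c2): row 1 has {B,C,D,E}; column 2 has {B,C,E}, so it must be A.
(r4,c1): row 4 has {B,C,E}; column 1 has {B,C,D,E}, so it must be A.
(r4,c2): row 4 has {A,B,C,E}; column 2 has {A,B,C,E}, so it must be D.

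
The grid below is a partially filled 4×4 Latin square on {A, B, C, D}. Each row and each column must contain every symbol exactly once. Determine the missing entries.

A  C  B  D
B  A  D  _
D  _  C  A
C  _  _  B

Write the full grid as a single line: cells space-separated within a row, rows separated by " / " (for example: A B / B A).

(r2,c4) = C
(r3,c2) = B
(r4,c2) = D
(r4,c3) = A

A C B D / B A D C / D B C A / C D A B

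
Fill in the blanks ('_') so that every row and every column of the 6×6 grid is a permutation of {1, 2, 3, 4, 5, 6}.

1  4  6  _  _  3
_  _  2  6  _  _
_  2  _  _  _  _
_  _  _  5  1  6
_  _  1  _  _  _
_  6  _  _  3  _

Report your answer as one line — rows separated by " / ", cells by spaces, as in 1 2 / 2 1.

1 4 6 2 5 3 / 3 1 2 6 4 5 / 5 2 3 4 6 1 / 2 3 4 5 1 6 / 6 5 1 3 2 4 / 4 6 5 1 3 2

row 1 has {1,3,4,6}; column 4 has {5,6} — only 2 is left for (r1,c4).
row 1 has {1,2,3,4,6}; column 5 has {1,3} — only 5 is left for (r1,c5).
row 2 has {2,6}; column 5 has {1,3,5} — only 4 is left for (r2,c5).
row 3 has {2}; column 5 has {1,3,4,5} — only 6 is left for (r3,c5).
row 4 has {1,5,6}; column 2 has {2,4,6} — only 3 is left for (r4,c2).
row 4 has {1,3,5,6}; column 3 has {1,2,6} — only 4 is left for (r4,c3).
row 5 has {1}; column 2 has {2,3,4,6} — only 5 is left for (r5,c2).
row 5 has {1,5}; column 5 has {1,3,4,5,6} — only 2 is left for (r5,c5).
row 5 has {1,2,5}; column 6 has {3,6} — only 4 is left for (r5,c6).
row 6 has {3,6}; column 3 has {1,2,4,6} — only 5 is left for (r6,c3).
row 2 has {2,4,6}; column 2 has {2,3,4,5,6} — only 1 is left for (r2,c2).
row 2 has {1,2,4,6}; column 6 has {3,4,6} — only 5 is left for (r2,c6).
row 3 has {2,6}; column 3 has {1,2,4,5,6} — only 3 is left for (r3,c3).
row 3 has {2,3,6}; column 6 has {3,4,5,6} — only 1 is left for (r3,c6).
row 4 has {1,3,4,5,6}; column 1 has {1} — only 2 is left for (r4,c1).
row 5 has {1,2,4,5}; column 4 has {2,5,6} — only 3 is left for (r5,c4).
row 6 has {3,5,6}; column 1 has {1,2} — only 4 is left for (r6,c1).
row 6 has {3,4,5,6}; column 4 has {2,3,5,6} — only 1 is left for (r6,c4).
row 6 has {1,3,4,5,6}; column 6 has {1,3,4,5,6} — only 2 is left for (r6,c6).
row 2 has {1,2,4,5,6}; column 1 has {1,2,4} — only 3 is left for (r2,c1).
row 3 has {1,2,3,6}; column 1 has {1,2,3,4} — only 5 is left for (r3,c1).
row 3 has {1,2,3,5,6}; column 4 has {1,2,3,5,6} — only 4 is left for (r3,c4).
row 5 has {1,2,3,4,5}; column 1 has {1,2,3,4,5} — only 6 is left for (r5,c1).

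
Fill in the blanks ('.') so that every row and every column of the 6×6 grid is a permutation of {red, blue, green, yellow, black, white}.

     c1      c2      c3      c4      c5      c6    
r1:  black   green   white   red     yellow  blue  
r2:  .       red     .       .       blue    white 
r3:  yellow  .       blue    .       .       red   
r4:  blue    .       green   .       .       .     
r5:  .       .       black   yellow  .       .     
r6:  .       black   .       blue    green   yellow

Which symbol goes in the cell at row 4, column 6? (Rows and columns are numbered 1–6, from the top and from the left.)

black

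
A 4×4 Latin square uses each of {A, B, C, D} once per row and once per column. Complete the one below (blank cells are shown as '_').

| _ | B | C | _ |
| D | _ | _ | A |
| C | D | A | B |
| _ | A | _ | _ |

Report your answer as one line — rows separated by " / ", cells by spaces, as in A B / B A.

(r1,c1) = A
(r1,c4) = D
(r2,c2) = C
(r2,c3) = B
(r4,c1) = B
(r4,c3) = D
(r4,c4) = C

A B C D / D C B A / C D A B / B A D C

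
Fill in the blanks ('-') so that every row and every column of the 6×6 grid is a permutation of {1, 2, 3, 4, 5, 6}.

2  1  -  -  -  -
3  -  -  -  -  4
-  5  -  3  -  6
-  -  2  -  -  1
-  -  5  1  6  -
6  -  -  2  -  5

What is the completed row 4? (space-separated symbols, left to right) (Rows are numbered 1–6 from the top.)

At row 1, column 6: row 1 has {1,2}; column 6 has {1,4,5,6}; that leaves 3.
At row 5, column 1: row 5 has {1,5,6}; column 1 has {2,3,6}; that leaves 4.
At row 5, column 6: row 5 has {1,4,5,6}; column 6 has {1,3,4,5,6}; that leaves 2.
At row 3, column 1: row 3 has {3,5,6}; column 1 has {2,3,4,6}; that leaves 1.
At row 3, column 3: row 3 has {1,3,5,6}; column 3 has {2,5}; that leaves 4.
At row 3, column 5: row 3 has {1,3,4,5,6}; column 5 has {6}; that leaves 2.
At row 4, column 1: row 4 has {1,2}; column 1 has {1,2,3,4,6}; that leaves 5.
At row 5, column 2: row 5 has {1,2,4,5,6}; column 2 has {1,5}; that leaves 3.
At row 6, column 2: row 6 has {2,5,6}; column 2 has {1,3,5}; that leaves 4.
At row 1, column 3: row 1 has {1,2,3}; column 3 has {2,4,5}; that leaves 6.
At row 2, column 3: row 2 has {3,4}; column 3 has {2,4,5,6}; that leaves 1.
At row 2, column 5: row 2 has {1,3,4}; column 5 has {2,6}; that leaves 5.
At row 4, column 2: row 4 has {1,2,5}; column 2 has {1,3,4,5}; that leaves 6.
At row 4, column 4: row 4 has {1,2,5,6}; column 4 has {1,2,3}; that leaves 4.
At row 4, column 5: row 4 has {1,2,4,5,6}; column 5 has {2,5,6}; that leaves 3.

5 6 2 4 3 1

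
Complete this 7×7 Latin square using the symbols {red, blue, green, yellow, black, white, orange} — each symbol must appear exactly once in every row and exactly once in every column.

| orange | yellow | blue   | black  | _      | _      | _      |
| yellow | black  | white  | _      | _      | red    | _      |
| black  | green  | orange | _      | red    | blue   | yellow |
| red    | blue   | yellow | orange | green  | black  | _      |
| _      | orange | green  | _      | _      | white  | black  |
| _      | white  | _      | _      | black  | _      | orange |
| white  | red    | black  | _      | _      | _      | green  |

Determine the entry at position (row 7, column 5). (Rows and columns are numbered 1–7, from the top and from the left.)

blue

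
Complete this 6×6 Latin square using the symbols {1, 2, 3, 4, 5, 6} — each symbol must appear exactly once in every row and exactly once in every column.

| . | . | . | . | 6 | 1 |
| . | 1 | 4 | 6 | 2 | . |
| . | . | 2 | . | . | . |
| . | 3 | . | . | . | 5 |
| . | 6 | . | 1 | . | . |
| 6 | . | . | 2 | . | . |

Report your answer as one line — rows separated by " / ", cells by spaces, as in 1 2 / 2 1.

4 2 3 5 6 1 / 5 1 4 6 2 3 / 1 4 2 3 5 6 / 2 3 6 4 1 5 / 3 6 5 1 4 2 / 6 5 1 2 3 4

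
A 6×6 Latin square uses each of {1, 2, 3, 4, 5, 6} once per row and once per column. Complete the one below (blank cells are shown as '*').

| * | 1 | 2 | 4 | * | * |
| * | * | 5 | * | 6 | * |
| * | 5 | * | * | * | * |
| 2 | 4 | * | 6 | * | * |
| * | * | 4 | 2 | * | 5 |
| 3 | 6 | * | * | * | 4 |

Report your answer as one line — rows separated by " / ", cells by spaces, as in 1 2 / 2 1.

5 1 2 4 3 6 / 4 2 5 1 6 3 / 1 5 6 3 4 2 / 2 4 3 6 5 1 / 6 3 4 2 1 5 / 3 6 1 5 2 4

(r5,c2) = 3
(r5,c5) = 1
(r6,c3) = 1
(r6,c4) = 5
(r6,c5) = 2
(r2,c2) = 2
(r4,c3) = 3
(r4,c5) = 5
(r4,c6) = 1
(r5,c1) = 6
(r1,c1) = 5
(r1,c5) = 3
(r1,c6) = 6
(r2,c6) = 3
(r3,c3) = 6
(r3,c5) = 4
(r3,c6) = 2
(r2,c4) = 1
(r3,c1) = 1
(r3,c4) = 3
(r2,c1) = 4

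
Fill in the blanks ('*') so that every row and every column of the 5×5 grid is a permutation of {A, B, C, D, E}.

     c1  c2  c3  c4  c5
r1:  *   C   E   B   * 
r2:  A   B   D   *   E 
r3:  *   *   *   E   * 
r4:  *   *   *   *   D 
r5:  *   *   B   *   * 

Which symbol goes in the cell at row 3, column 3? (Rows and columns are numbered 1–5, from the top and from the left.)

A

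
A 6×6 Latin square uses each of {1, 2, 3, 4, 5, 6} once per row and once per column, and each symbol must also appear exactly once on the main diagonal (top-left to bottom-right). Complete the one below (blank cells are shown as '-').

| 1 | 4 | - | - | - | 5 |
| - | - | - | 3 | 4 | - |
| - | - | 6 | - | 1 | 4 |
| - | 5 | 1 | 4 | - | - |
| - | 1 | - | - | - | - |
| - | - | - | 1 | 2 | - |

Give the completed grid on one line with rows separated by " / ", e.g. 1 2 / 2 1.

row 2 has {3,4}; column 2 has {1,4,5}; the diagonal has {1,4,6} — only 2 is left for (r2,c2).
row 2 has {2,3,4}; column 3 has {1,6} — only 5 is left for (r2,c3).
row 3 has {1,4,6}; column 2 has {1,2,4,5} — only 3 is left for (r3,c2).
row 6 has {1,2}; column 2 has {1,2,3,4,5} — only 6 is left for (r6,c2).
row 6 has {1,2,6}; column 6 has {4,5}; the diagonal has {1,2,4,6} — only 3 is left for (r6,c6).
row 2 has {2,3,4,5}; column 1 has {1} — only 6 is left for (r2,c1).
row 2 has {2,3,4,5,6}; column 6 has {3,4,5} — only 1 is left for (r2,c6).
row 5 has {1}; column 5 has {1,2,4}; the diagonal has {1,2,3,4,6} — only 5 is left for (r5,c5).
row 6 has {1,2,3,6}; column 3 has {1,5,6} — only 4 is left for (r6,c3).
row 6 has {1,2,3,4,6}; column 1 has {1,6} — only 5 is left for (r6,c1).
row 3 has {1,3,4,6}; column 1 has {1,5,6} — only 2 is left for (r3,c1).
row 3 has {1,2,3,4,6}; column 4 has {1,3,4} — only 5 is left for (r3,c4).
row 4 has {1,4,5}; column 1 has {1,2,5,6} — only 3 is left for (r4,c1).
row 4 has {1,3,4,5}; column 5 has {1,2,4,5} — only 6 is left for (r4,c5).
row 4 has {1,3,4,5,6}; column 6 has {1,3,4,5} — only 2 is left for (r4,c6).
row 5 has {1,5}; column 1 has {1,2,3,5,6} — only 4 is left for (r5,c1).
row 5 has {1,4,5}; column 6 has {1,2,3,4,5} — only 6 is left for (r5,c6).
row 1 has {1,4,5}; column 5 has {1,2,4,5,6} — only 3 is left for (r1,c5).
row 5 has {1,4,5,6}; column 4 has {1,3,4,5} — only 2 is left for (r5,c4).
row 1 has {1,3,4,5}; column 3 has {1,4,5,6} — only 2 is left for (r1,c3).
row 1 has {1,2,3,4,5}; column 4 has {1,2,3,4,5} — only 6 is left for (r1,c4).
row 5 has {1,2,4,5,6}; column 3 has {1,2,4,5,6} — only 3 is left for (r5,c3).

1 4 2 6 3 5 / 6 2 5 3 4 1 / 2 3 6 5 1 4 / 3 5 1 4 6 2 / 4 1 3 2 5 6 / 5 6 4 1 2 3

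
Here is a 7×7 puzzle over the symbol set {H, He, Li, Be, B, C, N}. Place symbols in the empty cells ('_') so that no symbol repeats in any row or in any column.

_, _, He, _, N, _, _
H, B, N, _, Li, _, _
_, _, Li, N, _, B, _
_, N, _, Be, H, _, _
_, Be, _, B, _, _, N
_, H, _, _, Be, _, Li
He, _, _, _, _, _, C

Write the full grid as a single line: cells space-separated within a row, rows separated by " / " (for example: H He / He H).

B C He Li N H Be / H B N C Li Be He / Be He Li N C B H / Li N C Be H He B / C Be H B He Li N / N H B He Be C Li / He Li Be H B N C

(r7,c2) = Li
(r7,c4) = H
(r7,c5) = B
(r1,c2) = C
(r1,c4) = Li
(r3,c2) = He
(r3,c5) = C
(r5,c5) = He
(r7,c3) = Be
(r7,c6) = N
(r3,c1) = Be
(r3,c7) = H
(r1,c1) = B
(r1,c7) = Be
(r2,c7) = He
(r4,c7) = B
(r1,c6) = H
(r2,c4) = C
(r2,c6) = Be
(r4,c3) = C
(r5,c3) = H
(r6,c3) = B
(r6,c4) = He
(r6,c6) = C
(r4,c1) = Li
(r4,c6) = He
(r5,c1) = C
(r5,c6) = Li
(r6,c1) = N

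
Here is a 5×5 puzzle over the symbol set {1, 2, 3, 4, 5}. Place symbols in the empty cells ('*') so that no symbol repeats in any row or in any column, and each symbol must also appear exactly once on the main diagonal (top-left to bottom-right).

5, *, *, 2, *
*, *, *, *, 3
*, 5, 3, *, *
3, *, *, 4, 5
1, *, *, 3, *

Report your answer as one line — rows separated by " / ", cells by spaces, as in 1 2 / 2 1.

(r3,c4) = 1
(r5,c5) = 2
(r2,c2) = 1
(r2,c4) = 5
(r3,c5) = 4
(r4,c2) = 2
(r4,c3) = 1
(r5,c2) = 4
(r5,c3) = 5
(r1,c2) = 3
(r1,c3) = 4
(r1,c5) = 1
(r2,c3) = 2
(r3,c1) = 2
(r2,c1) = 4

5 3 4 2 1 / 4 1 2 5 3 / 2 5 3 1 4 / 3 2 1 4 5 / 1 4 5 3 2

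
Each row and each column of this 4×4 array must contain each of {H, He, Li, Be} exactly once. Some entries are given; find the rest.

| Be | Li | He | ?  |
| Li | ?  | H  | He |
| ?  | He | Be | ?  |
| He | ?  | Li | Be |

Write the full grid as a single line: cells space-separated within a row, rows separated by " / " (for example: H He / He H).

Be Li He H / Li Be H He / H He Be Li / He H Li Be

(r1,c4) = H
(r2,c2) = Be
(r3,c1) = H
(r3,c4) = Li
(r4,c2) = H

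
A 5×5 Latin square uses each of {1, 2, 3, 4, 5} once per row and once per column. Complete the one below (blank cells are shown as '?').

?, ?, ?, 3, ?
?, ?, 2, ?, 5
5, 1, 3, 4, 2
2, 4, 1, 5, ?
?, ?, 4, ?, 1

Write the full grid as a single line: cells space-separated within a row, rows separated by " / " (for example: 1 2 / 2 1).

1 2 5 3 4 / 4 3 2 1 5 / 5 1 3 4 2 / 2 4 1 5 3 / 3 5 4 2 1

Cell (r1,c3): row 1 has {3}; column 3 has {1,2,3,4} → 5.
Cell (r1,c5): row 1 has {3,5}; column 5 has {1,2,5} → 4.
Cell (r2,c2): row 2 has {2,5}; column 2 has {1,4} → 3.
Cell (r2,c4): row 2 has {2,3,5}; column 4 has {3,4,5} → 1.
Cell (r4,c5): row 4 has {1,2,4,5}; column 5 has {1,2,4,5} → 3.
Cell (r5,c1): row 5 has {1,4}; column 1 has {2,5} → 3.
Cell (r5,c4): row 5 has {1,3,4}; column 4 has {1,3,4,5} → 2.
Cell (r1,c1): row 1 has {3,4,5}; column 1 has {2,3,5} → 1.
Cell (r1,c2): row 1 has {1,3,4,5}; column 2 has {1,3,4} → 2.
Cell (r2,c1): row 2 has {1,2,3,5}; column 1 has {1,2,3,5} → 4.
Cell (r5,c2): row 5 has {1,2,3,4}; column 2 has {1,2,3,4} → 5.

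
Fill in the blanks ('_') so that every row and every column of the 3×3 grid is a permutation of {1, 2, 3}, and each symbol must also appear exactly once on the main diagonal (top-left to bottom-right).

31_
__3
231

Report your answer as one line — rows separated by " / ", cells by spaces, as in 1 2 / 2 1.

3 1 2 / 1 2 3 / 2 3 1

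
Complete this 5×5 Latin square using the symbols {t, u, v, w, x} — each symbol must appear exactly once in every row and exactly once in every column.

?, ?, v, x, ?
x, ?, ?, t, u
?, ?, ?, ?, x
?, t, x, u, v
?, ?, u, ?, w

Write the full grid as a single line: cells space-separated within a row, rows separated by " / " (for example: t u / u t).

(r1,c5) = t
(r2,c3) = w
(r3,c3) = t
(r4,c1) = w
(r5,c4) = v
(r1,c1) = u
(r1,c2) = w
(r2,c2) = v
(r3,c1) = v
(r3,c2) = u
(r3,c4) = w
(r5,c1) = t
(r5,c2) = x

u w v x t / x v w t u / v u t w x / w t x u v / t x u v w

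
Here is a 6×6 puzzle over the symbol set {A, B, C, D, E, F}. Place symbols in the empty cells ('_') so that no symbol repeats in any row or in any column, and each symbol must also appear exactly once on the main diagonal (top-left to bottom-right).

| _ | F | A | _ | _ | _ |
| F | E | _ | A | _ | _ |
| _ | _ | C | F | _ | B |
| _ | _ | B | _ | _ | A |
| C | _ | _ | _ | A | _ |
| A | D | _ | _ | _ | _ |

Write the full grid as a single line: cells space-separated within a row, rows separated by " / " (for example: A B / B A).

B F A C D E / F E D A B C / D A C F E B / E C B D F A / C B F E A D / A D E B C F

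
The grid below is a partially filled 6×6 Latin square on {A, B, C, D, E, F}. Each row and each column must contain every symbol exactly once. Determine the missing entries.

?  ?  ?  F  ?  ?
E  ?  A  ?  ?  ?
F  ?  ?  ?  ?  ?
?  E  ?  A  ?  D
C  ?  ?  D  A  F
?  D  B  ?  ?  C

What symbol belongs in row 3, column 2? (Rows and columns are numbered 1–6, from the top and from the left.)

C

At row 2, column 6: row 2 has {A,E}; column 6 has {C,D,F}; that leaves B.
At row 4, column 1: row 4 has {A,D,E}; column 1 has {C,E,F}; that leaves B.
At row 5, column 2: row 5 has {A,C,D,F}; column 2 has {D,E}; that leaves B.
At row 5, column 3: row 5 has {A,B,C,D,F}; column 3 has {A,B}; that leaves E.
At row 6, column 1: row 6 has {B,C,D}; column 1 has {B,C,E,F}; that leaves A.
At row 6, column 4: row 6 has {A,B,C,D}; column 4 has {A,D,F}; that leaves E.
At row 6, column 5: row 6 has {A,B,C,D,E}; column 5 has {A}; that leaves F.
At row 1, column 1: row 1 has {F}; column 1 has {A,B,C,E,F}; that leaves D.
At row 1, column 3: row 1 has {D,F}; column 3 has {A,B,E}; that leaves C.
At row 2, column 4: row 2 has {A,B,E}; column 4 has {A,D,E,F}; that leaves C.
At row 2, column 5: row 2 has {A,B,C,E}; column 5 has {A,F}; that leaves D.
At row 3, column 3: row 3 has {F}; column 3 has {A,B,C,E}; that leaves D.
At row 3, column 4: row 3 has {D,F}; column 4 has {A,C,D,E,F}; that leaves B.
At row 4, column 3: row 4 has {A,B,D,E}; column 3 has {A,B,C,D,E}; that leaves F.
At row 4, column 5: row 4 has {A,B,D,E,F}; column 5 has {A,D,F}; that leaves C.
At row 1, column 2: row 1 has {C,D,F}; column 2 has {B,D,E}; that leaves A.
At row 1, column 6: row 1 has {A,C,D,F}; column 6 has {B,C,D,F}; that leaves E.
At row 2, column 2: row 2 has {A,B,C,D,E}; column 2 has {A,B,D,E}; that leaves F.
At row 3, column 2: row 3 has {B,D,F}; column 2 has {A,B,D,E,F}; that leaves C.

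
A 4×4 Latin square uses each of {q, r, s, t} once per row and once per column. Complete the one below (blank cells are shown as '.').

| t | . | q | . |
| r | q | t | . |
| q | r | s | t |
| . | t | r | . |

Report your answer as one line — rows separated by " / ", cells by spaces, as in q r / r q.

t s q r / r q t s / q r s t / s t r q

row 1 has {q,t}; column 2 has {q,r,t} — only s is left for (r1,c2).
row 1 has {q,s,t}; column 4 has {t} — only r is left for (r1,c4).
row 2 has {q,r,t}; column 4 has {r,t} — only s is left for (r2,c4).
row 4 has {r,t}; column 1 has {q,r,t} — only s is left for (r4,c1).
row 4 has {r,s,t}; column 4 has {r,s,t} — only q is left for (r4,c4).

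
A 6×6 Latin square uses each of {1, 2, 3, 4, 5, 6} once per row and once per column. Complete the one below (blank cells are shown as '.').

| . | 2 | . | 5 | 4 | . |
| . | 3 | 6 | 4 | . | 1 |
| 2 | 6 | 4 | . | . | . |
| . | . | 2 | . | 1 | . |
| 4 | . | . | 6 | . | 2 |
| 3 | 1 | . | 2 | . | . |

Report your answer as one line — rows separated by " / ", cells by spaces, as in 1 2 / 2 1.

1 2 3 5 4 6 / 5 3 6 4 2 1 / 2 6 4 1 5 3 / 6 4 2 3 1 5 / 4 5 1 6 3 2 / 3 1 5 2 6 4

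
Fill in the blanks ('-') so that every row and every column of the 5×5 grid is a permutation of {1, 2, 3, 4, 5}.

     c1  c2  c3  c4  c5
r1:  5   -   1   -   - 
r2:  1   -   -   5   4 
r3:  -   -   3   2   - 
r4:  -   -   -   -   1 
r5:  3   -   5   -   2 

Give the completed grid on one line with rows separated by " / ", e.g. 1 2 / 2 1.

5 2 1 4 3 / 1 3 2 5 4 / 4 1 3 2 5 / 2 5 4 3 1 / 3 4 5 1 2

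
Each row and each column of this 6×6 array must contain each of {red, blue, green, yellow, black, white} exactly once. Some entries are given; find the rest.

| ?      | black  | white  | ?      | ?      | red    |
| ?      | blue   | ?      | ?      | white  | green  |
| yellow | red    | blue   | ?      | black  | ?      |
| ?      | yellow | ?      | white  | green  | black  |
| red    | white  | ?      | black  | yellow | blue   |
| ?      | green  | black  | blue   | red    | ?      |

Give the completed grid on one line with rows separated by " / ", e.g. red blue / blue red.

green black white yellow blue red / black blue yellow red white green / yellow red blue green black white / blue yellow red white green black / red white green black yellow blue / white green black blue red yellow

(r1,c5) = blue
(r2,c1) = black
(r3,c4) = green
(r3,c6) = white
(r4,c1) = blue
(r4,c3) = red
(r5,c3) = green
(r6,c1) = white
(r6,c6) = yellow
(r1,c1) = green
(r1,c4) = yellow
(r2,c3) = yellow
(r2,c4) = red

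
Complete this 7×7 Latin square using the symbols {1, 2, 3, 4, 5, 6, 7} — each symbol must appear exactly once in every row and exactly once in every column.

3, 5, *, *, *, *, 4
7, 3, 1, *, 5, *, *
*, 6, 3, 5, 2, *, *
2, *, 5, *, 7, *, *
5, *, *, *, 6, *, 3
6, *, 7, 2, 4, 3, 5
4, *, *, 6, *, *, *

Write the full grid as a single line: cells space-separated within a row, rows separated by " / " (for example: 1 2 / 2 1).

3 5 6 7 1 2 4 / 7 3 1 4 5 6 2 / 1 6 3 5 2 4 7 / 2 4 5 3 7 1 6 / 5 2 4 1 6 7 3 / 6 1 7 2 4 3 5 / 4 7 2 6 3 5 1

At row 1, column 5: row 1 has {3,4,5}; column 5 has {2,4,5,6,7}; that leaves 1.
At row 2, column 4: row 2 has {1,3,5,7}; column 4 has {2,5,6}; that leaves 4.
At row 3, column 1: row 3 has {2,3,5,6}; column 1 has {2,3,4,5,6,7}; that leaves 1.
At row 3, column 7: row 3 has {1,2,3,5,6}; column 7 has {3,4,5}; that leaves 7.
At row 6, column 2: row 6 has {2,3,4,5,6,7}; column 2 has {3,5,6}; that leaves 1.
At row 7, column 3: row 7 has {4,6}; column 3 has {1,3,5,7}; that leaves 2.
At row 7, column 5: row 7 has {2,4,6}; column 5 has {1,2,4,5,6,7}; that leaves 3.
At row 7, column 7: row 7 has {2,3,4,6}; column 7 has {3,4,5,7}; that leaves 1.
At row 1, column 3: row 1 has {1,3,4,5}; column 3 has {1,2,3,5,7}; that leaves 6.
At row 1, column 4: row 1 has {1,3,4,5,6}; column 4 has {2,4,5,6}; that leaves 7.
At row 1, column 6: row 1 has {1,3,4,5,6,7}; column 6 has {3}; that leaves 2.
At row 2, column 6: row 2 has {1,3,4,5,7}; column 6 has {2,3}; that leaves 6.
At row 2, column 7: row 2 has {1,3,4,5,6,7}; column 7 has {1,3,4,5,7}; that leaves 2.
At row 3, column 6: row 3 has {1,2,3,5,6,7}; column 6 has {2,3,6}; that leaves 4.
At row 4, column 2: row 4 has {2,5,7}; column 2 has {1,3,5,6}; that leaves 4.
At row 4, column 6: row 4 has {2,4,5,7}; column 6 has {2,3,4,6}; that leaves 1.
At row 4, column 7: row 4 has {1,2,4,5,7}; column 7 has {1,2,3,4,5,7}; that leaves 6.
At row 5, column 3: row 5 has {3,5,6}; column 3 has {1,2,3,5,6,7}; that leaves 4.
At row 5, column 4: row 5 has {3,4,5,6}; column 4 has {2,4,5,6,7}; that leaves 1.
At row 5, column 6: row 5 has {1,3,4,5,6}; column 6 has {1,2,3,4,6}; that leaves 7.
At row 7, column 2: row 7 has {1,2,3,4,6}; column 2 has {1,3,4,5,6}; that leaves 7.
At row 7, column 6: row 7 has {1,2,3,4,6,7}; column 6 has {1,2,3,4,6,7}; that leaves 5.
At row 4, column 4: row 4 has {1,2,4,5,6,7}; column 4 has {1,2,4,5,6,7}; that leaves 3.
At row 5, column 2: row 5 has {1,3,4,5,6,7}; column 2 has {1,3,4,5,6,7}; that leaves 2.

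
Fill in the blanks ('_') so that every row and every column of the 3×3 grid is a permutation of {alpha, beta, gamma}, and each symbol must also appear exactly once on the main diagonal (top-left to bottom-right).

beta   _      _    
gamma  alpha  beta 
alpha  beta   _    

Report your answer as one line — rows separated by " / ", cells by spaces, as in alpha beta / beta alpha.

At row 1, column 2: row 1 has {beta}; column 2 has {alpha,beta}; that leaves gamma.
At row 1, column 3: row 1 has {beta,gamma}; column 3 has {beta}; that leaves alpha.
At row 3, column 3: row 3 has {alpha,beta}; column 3 has {alpha,beta}; the diagonal has {alpha,beta}; that leaves gamma.

beta gamma alpha / gamma alpha beta / alpha beta gamma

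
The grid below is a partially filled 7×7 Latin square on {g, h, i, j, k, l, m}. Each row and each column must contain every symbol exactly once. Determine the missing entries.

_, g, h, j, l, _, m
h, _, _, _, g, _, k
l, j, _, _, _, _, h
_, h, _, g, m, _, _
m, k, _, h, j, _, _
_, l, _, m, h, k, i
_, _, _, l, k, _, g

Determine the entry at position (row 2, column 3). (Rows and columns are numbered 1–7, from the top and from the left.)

(r1,c6) = i
(r2,c4) = i
(r3,c4) = k
(r3,c5) = i
(r5,c7) = l
(r1,c1) = k
(r2,c2) = m
(r4,c7) = j
(r5,c6) = g
(r7,c2) = i
(r3,c6) = m
(r4,c1) = i
(r4,c6) = l
(r5,c3) = i
(r7,c1) = j
(r7,c3) = m
(r7,c6) = h
(r2,c6) = j
(r3,c3) = g
(r4,c3) = k
(r6,c1) = g
(r6,c3) = j
(r2,c3) = l

l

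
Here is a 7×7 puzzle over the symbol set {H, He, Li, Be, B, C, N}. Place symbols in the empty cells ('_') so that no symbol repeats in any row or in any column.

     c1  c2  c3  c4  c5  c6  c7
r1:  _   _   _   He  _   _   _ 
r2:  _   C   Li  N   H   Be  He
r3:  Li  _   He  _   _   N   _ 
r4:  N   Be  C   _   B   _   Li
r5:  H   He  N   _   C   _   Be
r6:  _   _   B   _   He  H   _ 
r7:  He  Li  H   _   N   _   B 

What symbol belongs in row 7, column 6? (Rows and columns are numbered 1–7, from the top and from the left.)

(r1,c3) = Be
(r1,c5) = Li
(r2,c1) = B
(r3,c5) = Be
(r4,c4) = H
(r4,c6) = He
(r6,c2) = N
(r6,c7) = C
(r7,c6) = C

C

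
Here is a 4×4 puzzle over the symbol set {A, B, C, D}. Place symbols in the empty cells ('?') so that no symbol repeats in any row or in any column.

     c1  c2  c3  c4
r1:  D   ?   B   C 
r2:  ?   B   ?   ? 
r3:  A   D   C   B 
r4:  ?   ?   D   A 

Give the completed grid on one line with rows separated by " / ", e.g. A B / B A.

Cell (r1,c2): row 1 has {B,C,D}; column 2 has {B,D} → A.
Cell (r2,c1): row 2 has {B}; column 1 has {A,D} → C.
Cell (r2,c3): row 2 has {B,C}; column 3 has {B,C,D} → A.
Cell (r2,c4): row 2 has {A,B,C}; column 4 has {A,B,C} → D.
Cell (r4,c1): row 4 has {A,D}; column 1 has {A,C,D} → B.
Cell (r4,c2): row 4 has {A,B,D}; column 2 has {A,B,D} → C.

D A B C / C B A D / A D C B / B C D A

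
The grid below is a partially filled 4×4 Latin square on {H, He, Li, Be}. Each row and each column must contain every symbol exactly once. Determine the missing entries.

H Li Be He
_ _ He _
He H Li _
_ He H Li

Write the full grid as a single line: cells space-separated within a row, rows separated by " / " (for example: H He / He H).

H Li Be He / Li Be He H / He H Li Be / Be He H Li

(r2,c2): row 2 has {He}; column 2 has {H,He,Li}, so it must be Be.
(r2,c4): row 2 has {He,Be}; column 4 has {He,Li}, so it must be H.
(r3,c4): row 3 has {H,He,Li}; column 4 has {H,He,Li}, so it must be Be.
(r4,c1): row 4 has {H,He,Li}; column 1 has {H,He}, so it must be Be.
(r2,c1): row 2 has {H,He,Be}; column 1 has {H,He,Be}, so it must be Li.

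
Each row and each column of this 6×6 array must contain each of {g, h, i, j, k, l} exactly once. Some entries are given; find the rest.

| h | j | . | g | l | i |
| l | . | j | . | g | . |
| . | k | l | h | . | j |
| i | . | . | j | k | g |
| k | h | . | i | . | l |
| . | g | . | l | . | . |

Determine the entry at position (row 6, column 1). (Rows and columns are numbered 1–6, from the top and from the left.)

j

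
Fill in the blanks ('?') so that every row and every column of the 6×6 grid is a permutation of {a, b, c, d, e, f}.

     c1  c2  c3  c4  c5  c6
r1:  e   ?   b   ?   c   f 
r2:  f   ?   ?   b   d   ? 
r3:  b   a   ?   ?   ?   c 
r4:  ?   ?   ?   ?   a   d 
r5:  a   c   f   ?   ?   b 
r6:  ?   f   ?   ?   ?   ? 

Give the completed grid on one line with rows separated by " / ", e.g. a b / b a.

e d b a c f / f e c b d a / b a d e f c / c b e f a d / a c f d e b / d f a c b e

row 1 has {b,c,e,f}; column 2 has {a,c,f} — only d is left for (r1,c2).
row 1 has {b,c,d,e,f}; column 4 has {b} — only a is left for (r1,c4).
row 2 has {b,d,f}; column 2 has {a,c,d,f} — only e is left for (r2,c2).
row 2 has {b,d,e,f}; column 6 has {b,c,d,f} — only a is left for (r2,c6).
row 4 has {a,d}; column 1 has {a,b,e,f} — only c is left for (r4,c1).
row 4 has {a,c,d}; column 2 has {a,c,d,e,f} — only b is left for (r4,c2).
row 4 has {a,b,c,d}; column 3 has {b,f} — only e is left for (r4,c3).
row 4 has {a,b,c,d,e}; column 4 has {a,b} — only f is left for (r4,c4).
row 5 has {a,b,c,f}; column 5 has {a,c,d} — only e is left for (r5,c5).
row 6 has {f}; column 1 has {a,b,c,e,f} — only d is left for (r6,c1).
row 6 has {d,f}; column 5 has {a,c,d,e} — only b is left for (r6,c5).
row 6 has {b,d,f}; column 6 has {a,b,c,d,f} — only e is left for (r6,c6).
row 2 has {a,b,d,e,f}; column 3 has {b,e,f} — only c is left for (r2,c3).
row 3 has {a,b,c}; column 3 has {b,c,e,f} — only d is left for (r3,c3).
row 3 has {a,b,c,d}; column 4 has {a,b,f} — only e is left for (r3,c4).
row 3 has {a,b,c,d,e}; column 5 has {a,b,c,d,e} — only f is left for (r3,c5).
row 5 has {a,b,c,e,f}; column 4 has {a,b,e,f} — only d is left for (r5,c4).
row 6 has {b,d,e,f}; column 3 has {b,c,d,e,f} — only a is left for (r6,c3).
row 6 has {a,b,d,e,f}; column 4 has {a,b,d,e,f} — only c is left for (r6,c4).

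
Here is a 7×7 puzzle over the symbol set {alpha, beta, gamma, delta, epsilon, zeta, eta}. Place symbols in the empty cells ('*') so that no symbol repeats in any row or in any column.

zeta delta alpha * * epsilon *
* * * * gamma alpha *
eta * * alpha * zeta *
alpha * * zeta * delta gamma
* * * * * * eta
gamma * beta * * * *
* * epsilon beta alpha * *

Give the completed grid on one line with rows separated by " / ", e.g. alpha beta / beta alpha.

zeta delta alpha gamma eta epsilon beta / beta epsilon zeta eta gamma alpha delta / eta gamma delta alpha beta zeta epsilon / alpha beta eta zeta epsilon delta gamma / epsilon alpha gamma delta zeta beta eta / gamma zeta beta epsilon delta eta alpha / delta eta epsilon beta alpha gamma zeta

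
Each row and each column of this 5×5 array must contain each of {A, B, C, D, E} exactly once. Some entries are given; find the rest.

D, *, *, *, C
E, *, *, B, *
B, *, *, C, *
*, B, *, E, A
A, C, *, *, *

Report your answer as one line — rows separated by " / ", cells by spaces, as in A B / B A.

D E B A C / E A C B D / B D A C E / C B D E A / A C E D B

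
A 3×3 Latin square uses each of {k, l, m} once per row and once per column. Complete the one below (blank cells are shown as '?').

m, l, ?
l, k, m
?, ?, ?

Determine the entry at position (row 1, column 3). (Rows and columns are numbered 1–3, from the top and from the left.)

k

(r1,c3) = k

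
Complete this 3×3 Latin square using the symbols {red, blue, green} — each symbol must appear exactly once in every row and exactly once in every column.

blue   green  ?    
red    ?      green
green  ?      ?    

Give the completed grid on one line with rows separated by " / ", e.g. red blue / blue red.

blue green red / red blue green / green red blue

Cell (r1,c3): row 1 has {blue,green}; column 3 has {green} → red.
Cell (r2,c2): row 2 has {red,green}; column 2 has {green} → blue.
Cell (r3,c2): row 3 has {green}; column 2 has {blue,green} → red.
Cell (r3,c3): row 3 has {red,green}; column 3 has {red,green} → blue.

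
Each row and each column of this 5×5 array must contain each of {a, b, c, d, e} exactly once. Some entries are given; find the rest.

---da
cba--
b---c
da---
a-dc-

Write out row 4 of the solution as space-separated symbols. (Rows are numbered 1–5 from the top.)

row 1 has {a,d}; column 1 has {a,b,c,d} — only e is left for (r1,c1).
row 1 has {a,d,e}; column 2 has {a,b} — only c is left for (r1,c2).
row 1 has {a,c,d,e}; column 3 has {a,d} — only b is left for (r1,c3).
row 2 has {a,b,c}; column 4 has {c,d} — only e is left for (r2,c4).
row 2 has {a,b,c,e}; column 5 has {a,c} — only d is left for (r2,c5).
row 3 has {b,c}; column 3 has {a,b,d} — only e is left for (r3,c3).
row 3 has {b,c,e}; column 4 has {c,d,e} — only a is left for (r3,c4).
row 4 has {a,d}; column 3 has {a,b,d,e} — only c is left for (r4,c3).
row 4 has {a,c,d}; column 4 has {a,c,d,e} — only b is left for (r4,c4).
row 4 has {a,b,c,d}; column 5 has {a,c,d} — only e is left for (r4,c5).

d a c b e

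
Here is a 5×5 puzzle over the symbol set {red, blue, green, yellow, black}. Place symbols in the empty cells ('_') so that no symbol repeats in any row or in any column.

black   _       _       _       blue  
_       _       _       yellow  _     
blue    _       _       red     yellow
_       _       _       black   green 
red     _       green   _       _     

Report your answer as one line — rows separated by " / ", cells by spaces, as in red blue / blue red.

black red yellow green blue / green black blue yellow red / blue green black red yellow / yellow blue red black green / red yellow green blue black

At row 1, column 4: row 1 has {blue,black}; column 4 has {red,yellow,black}; that leaves green.
At row 2, column 1: row 2 has {yellow}; column 1 has {red,blue,black}; that leaves green.
At row 3, column 3: row 3 has {red,blue,yellow}; column 3 has {green}; that leaves black.
At row 4, column 1: row 4 has {green,black}; column 1 has {red,blue,green,black}; that leaves yellow.
At row 5, column 4: row 5 has {red,green}; column 4 has {red,green,yellow,black}; that leaves blue.
At row 5, column 5: row 5 has {red,blue,green}; column 5 has {blue,green,yellow}; that leaves black.
At row 2, column 5: row 2 has {green,yellow}; column 5 has {blue,green,yellow,black}; that leaves red.
At row 3, column 2: row 3 has {red,blue,yellow,black}; column 2 is empty so far; that leaves green.
At row 5, column 2: row 5 has {red,blue,green,black}; column 2 has {green}; that leaves yellow.
At row 1, column 2: row 1 has {blue,green,black}; column 2 has {green,yellow}; that leaves red.
At row 1, column 3: row 1 has {red,blue,green,black}; column 3 has {green,black}; that leaves yellow.
At row 2, column 3: row 2 has {red,green,yellow}; column 3 has {green,yellow,black}; that leaves blue.
At row 4, column 2: row 4 has {green,yellow,black}; column 2 has {red,green,yellow}; that leaves blue.
At row 4, column 3: row 4 has {blue,green,yellow,black}; column 3 has {blue,green,yellow,black}; that leaves red.
At row 2, column 2: row 2 has {red,blue,green,yellow}; column 2 has {red,blue,green,yellow}; that leaves black.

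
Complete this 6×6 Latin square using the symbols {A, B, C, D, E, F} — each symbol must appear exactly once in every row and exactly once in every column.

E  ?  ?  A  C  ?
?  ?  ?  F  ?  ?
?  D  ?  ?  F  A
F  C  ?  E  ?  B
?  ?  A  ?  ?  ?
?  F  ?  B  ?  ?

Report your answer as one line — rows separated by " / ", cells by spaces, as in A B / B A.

E B F A C D / D A B F E C / B D E C F A / F C D E A B / C E A D B F / A F C B D E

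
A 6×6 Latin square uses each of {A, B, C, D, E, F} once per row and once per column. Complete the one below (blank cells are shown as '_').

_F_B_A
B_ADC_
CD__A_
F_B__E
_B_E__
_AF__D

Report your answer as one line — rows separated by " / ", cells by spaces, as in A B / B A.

Cell (r2,c2): row 2 has {A,B,C,D}; column 2 has {A,B,D,F} → E.
Cell (r2,c6): row 2 has {A,B,C,D,E}; column 6 has {A,D,E} → F.
Cell (r3,c3): row 3 has {A,C,D}; column 3 has {A,B,F} → E.
Cell (r3,c4): row 3 has {A,C,D,E}; column 4 has {B,D,E} → F.
Cell (r3,c6): row 3 has {A,C,D,E,F}; column 6 has {A,D,E,F} → B.
Cell (r4,c2): row 4 has {B,E,F}; column 2 has {A,B,D,E,F} → C.
Cell (r4,c4): row 4 has {B,C,E,F}; column 4 has {B,D,E,F} → A.
Cell (r4,c5): row 4 has {A,B,C,E,F}; column 5 has {A,C} → D.
Cell (r5,c5): row 5 has {B,E}; column 5 has {A,C,D} → F.
Cell (r5,c6): row 5 has {B,E,F}; column 6 has {A,B,D,E,F} → C.
Cell (r6,c1): row 6 has {A,D,F}; column 1 has {B,C,F} → E.
Cell (r6,c4): row 6 has {A,D,E,F}; column 4 has {A,B,D,E,F} → C.
Cell (r6,c5): row 6 has {A,C,D,E,F}; column 5 has {A,C,D,F} → B.
Cell (r1,c1): row 1 has {A,B,F}; column 1 has {B,C,E,F} → D.
Cell (r1,c3): row 1 has {A,B,D,F}; column 3 has {A,B,E,F} → C.
Cell (r1,c5): row 1 has {A,B,C,D,F}; column 5 has {A,B,C,D,F} → E.
Cell (r5,c1): row 5 has {B,C,E,F}; column 1 has {B,C,D,E,F} → A.
Cell (r5,c3): row 5 has {A,B,C,E,F}; column 3 has {A,B,C,E,F} → D.

D F C B E A / B E A D C F / C D E F A B / F C B A D E / A B D E F C / E A F C B D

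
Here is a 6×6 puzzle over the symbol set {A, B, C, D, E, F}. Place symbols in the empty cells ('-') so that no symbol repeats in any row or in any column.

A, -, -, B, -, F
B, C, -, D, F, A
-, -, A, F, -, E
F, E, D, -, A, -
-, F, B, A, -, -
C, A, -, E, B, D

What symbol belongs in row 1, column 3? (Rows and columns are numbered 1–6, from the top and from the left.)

Cell (r1,c2): row 1 has {A,B,F}; column 2 has {A,C,E,F} → D.
Cell (r2,c3): row 2 has {A,B,C,D,F}; column 3 has {A,B,D} → E.
Cell (r3,c1): row 3 has {A,E,F}; column 1 has {A,B,C,F} → D.
Cell (r3,c2): row 3 has {A,D,E,F}; column 2 has {A,C,D,E,F} → B.
Cell (r3,c5): row 3 has {A,B,D,E,F}; column 5 has {A,B,F} → C.
Cell (r4,c4): row 4 has {A,D,E,F}; column 4 has {A,B,D,E,F} → C.
Cell (r4,c6): row 4 has {A,C,D,E,F}; column 6 has {A,D,E,F} → B.
Cell (r5,c1): row 5 has {A,B,F}; column 1 has {A,B,C,D,F} → E.
Cell (r5,c5): row 5 has {A,B,E,F}; column 5 has {A,B,C,F} → D.
Cell (r5,c6): row 5 has {A,B,D,E,F}; column 6 has {A,B,D,E,F} → C.
Cell (r6,c3): row 6 has {A,B,C,D,E}; column 3 has {A,B,D,E} → F.
Cell (r1,c3): row 1 has {A,B,D,F}; column 3 has {A,B,D,E,F} → C.

C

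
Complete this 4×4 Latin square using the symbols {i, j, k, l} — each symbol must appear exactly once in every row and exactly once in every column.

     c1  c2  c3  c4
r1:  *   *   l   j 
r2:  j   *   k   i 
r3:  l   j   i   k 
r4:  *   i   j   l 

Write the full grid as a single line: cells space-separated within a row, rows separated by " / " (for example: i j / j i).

At row 1, column 2: row 1 has {j,l}; column 2 has {i,j}; that leaves k.
At row 2, column 2: row 2 has {i,j,k}; column 2 has {i,j,k}; that leaves l.
At row 4, column 1: row 4 has {i,j,l}; column 1 has {j,l}; that leaves k.
At row 1, column 1: row 1 has {j,k,l}; column 1 has {j,k,l}; that leaves i.

i k l j / j l k i / l j i k / k i j l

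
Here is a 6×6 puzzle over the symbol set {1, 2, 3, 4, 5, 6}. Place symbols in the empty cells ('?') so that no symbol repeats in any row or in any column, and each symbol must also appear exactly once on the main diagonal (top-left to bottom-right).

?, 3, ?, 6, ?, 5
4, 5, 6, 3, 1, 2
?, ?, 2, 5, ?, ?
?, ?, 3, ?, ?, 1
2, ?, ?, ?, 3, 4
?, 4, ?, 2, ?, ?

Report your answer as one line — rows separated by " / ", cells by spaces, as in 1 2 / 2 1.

(r1,c1) = 1
(r1,c3) = 4
(r1,c5) = 2
(r4,c4) = 4
(r5,c4) = 1
(r6,c6) = 6
(r3,c6) = 3
(r5,c2) = 6
(r5,c3) = 5
(r6,c3) = 1
(r6,c5) = 5
(r3,c1) = 6
(r3,c2) = 1
(r3,c5) = 4
(r4,c1) = 5
(r4,c2) = 2
(r4,c5) = 6
(r6,c1) = 3

1 3 4 6 2 5 / 4 5 6 3 1 2 / 6 1 2 5 4 3 / 5 2 3 4 6 1 / 2 6 5 1 3 4 / 3 4 1 2 5 6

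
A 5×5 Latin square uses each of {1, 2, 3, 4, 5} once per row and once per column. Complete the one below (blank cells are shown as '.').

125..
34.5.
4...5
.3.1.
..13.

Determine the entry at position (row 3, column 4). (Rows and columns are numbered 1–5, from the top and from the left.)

At row 1, column 4: row 1 has {1,2,5}; column 4 has {1,3,5}; that leaves 4.
At row 1, column 5: row 1 has {1,2,4,5}; column 5 has {5}; that leaves 3.
At row 2, column 3: row 2 has {3,4,5}; column 3 has {1,5}; that leaves 2.
At row 2, column 5: row 2 has {2,3,4,5}; column 5 has {3,5}; that leaves 1.
At row 3, column 2: row 3 has {4,5}; column 2 has {2,3,4}; that leaves 1.
At row 3, column 3: row 3 has {1,4,5}; column 3 has {1,2,5}; that leaves 3.
At row 3, column 4: row 3 has {1,3,4,5}; column 4 has {1,3,4,5}; that leaves 2.

2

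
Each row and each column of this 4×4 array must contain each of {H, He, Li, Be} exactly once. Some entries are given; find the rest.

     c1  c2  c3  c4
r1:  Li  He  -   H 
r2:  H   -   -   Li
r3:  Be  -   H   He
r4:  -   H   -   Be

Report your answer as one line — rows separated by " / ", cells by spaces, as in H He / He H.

Li He Be H / H Be He Li / Be Li H He / He H Li Be

(r1,c3) = Be
(r2,c2) = Be
(r2,c3) = He
(r3,c2) = Li
(r4,c1) = He
(r4,c3) = Li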